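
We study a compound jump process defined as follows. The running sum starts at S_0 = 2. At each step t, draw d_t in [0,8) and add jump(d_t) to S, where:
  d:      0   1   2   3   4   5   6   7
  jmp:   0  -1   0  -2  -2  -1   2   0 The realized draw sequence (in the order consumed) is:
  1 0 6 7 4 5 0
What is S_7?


t=0: S=2, d=1, jump=-1, S_1=1
t=1: S=1, d=0, jump=0, S_2=1
t=2: S=1, d=6, jump=2, S_3=3
t=3: S=3, d=7, jump=0, S_4=3
t=4: S=3, d=4, jump=-2, S_5=1
t=5: S=1, d=5, jump=-1, S_6=0
t=6: S=0, d=0, jump=0, S_7=0

0


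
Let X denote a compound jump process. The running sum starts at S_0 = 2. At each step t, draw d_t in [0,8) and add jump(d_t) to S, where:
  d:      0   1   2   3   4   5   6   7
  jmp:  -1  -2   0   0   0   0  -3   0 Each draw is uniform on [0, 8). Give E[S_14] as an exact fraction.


Outcome values over d=0..7: [-1, -2, 0, 0, 0, 0, -3, 0]
Σy = -6, Σy² = 14, M = 8
μ = -6/8 = -3/4,  σ² = 14/8 − (-3/4)² = 19/16
E[S_14] = 2 + 14·(-3/4) = -17/2

-17/2


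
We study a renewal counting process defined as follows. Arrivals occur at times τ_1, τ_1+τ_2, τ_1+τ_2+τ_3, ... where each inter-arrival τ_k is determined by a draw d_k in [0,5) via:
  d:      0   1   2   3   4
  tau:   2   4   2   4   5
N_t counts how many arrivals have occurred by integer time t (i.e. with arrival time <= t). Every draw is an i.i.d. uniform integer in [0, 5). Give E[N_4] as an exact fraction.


Inter-arrival values over d=0..4: [2, 4, 2, 4, 5]
Each d has probability 1/5, so the pmf of τ is: f(2) = 2/5, f(4) = 2/5, f(5) = 1/5
Renewal equation for m(n) = E[N_n]: condition on τ_1 = k (if k <= n, one arrival plus a fresh copy on the remaining n−k steps): m(n) = F(n) + Σ_{k<=n} f(k)·m(n−k), where F(n) = P(τ <= n) and m(0) = 0
m(1) = F(1) = 0
m(2) = F(2) = 2/5
m(3) = F(3) = 2/5
m(4) = F(4) + f(2)·m(2) = 4/5 + 2/5·2/5 = 24/25
E[N_4] = m(4) = 24/25

24/25


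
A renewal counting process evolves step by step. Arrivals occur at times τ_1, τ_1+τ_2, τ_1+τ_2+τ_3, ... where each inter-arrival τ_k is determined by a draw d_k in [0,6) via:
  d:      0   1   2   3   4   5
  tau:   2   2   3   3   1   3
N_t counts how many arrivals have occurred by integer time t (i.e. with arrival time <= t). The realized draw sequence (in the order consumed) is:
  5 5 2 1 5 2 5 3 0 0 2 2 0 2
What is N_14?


5

draw d_1=5: τ_1=3, arrival time A_1=3
draw d_2=5: τ_2=3, arrival time A_2=6
draw d_3=2: τ_3=3, arrival time A_3=9
draw d_4=1: τ_4=2, arrival time A_4=11
draw d_5=5: τ_5=3, arrival time A_5=14
draw d_6=2: τ_6=3, arrival time A_6=17
draw d_7=5: τ_7=3, arrival time A_7=20
draw d_8=3: τ_8=3, arrival time A_8=23
draw d_9=0: τ_9=2, arrival time A_9=25
draw d_10=0: τ_10=2, arrival time A_10=27
draw d_11=2: τ_11=3, arrival time A_11=30
draw d_12=2: τ_12=3, arrival time A_12=33
draw d_13=0: τ_13=2, arrival time A_13=35
draw d_14=2: τ_14=3, arrival time A_14=38
N_t over t=0..14: 0:0 1:0 2:0 3:1 4:1 5:1 6:2 7:2 8:2 9:3 10:3 11:4 12:4 13:4 14:5


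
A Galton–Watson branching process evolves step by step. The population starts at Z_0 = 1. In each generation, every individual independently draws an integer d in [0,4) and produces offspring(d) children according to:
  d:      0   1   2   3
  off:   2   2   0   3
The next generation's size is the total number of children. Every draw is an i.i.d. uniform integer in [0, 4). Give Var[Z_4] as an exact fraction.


Outcome values over d=0..3: [2, 2, 0, 3]
Σy = 7, Σy² = 17, M = 4
μ = 7/4 = 7/4,  σ² = 17/4 − (7/4)² = 19/16
V_0 = 0, E_0 = 1
V_1 = 19/16·E_0 + (7/4)²·V_0 = 19/16;  E_1 = 7/4
V_2 = 19/16·E_1 + (7/4)²·V_1 = 1463/256;  E_2 = 49/16
V_3 = 19/16·E_2 + (7/4)²·V_2 = 86583/4096;  E_3 = 343/64
V_4 = 19/16·E_3 + (7/4)²·V_3 = 4659655/65536;  E_4 = 2401/256

4659655/65536


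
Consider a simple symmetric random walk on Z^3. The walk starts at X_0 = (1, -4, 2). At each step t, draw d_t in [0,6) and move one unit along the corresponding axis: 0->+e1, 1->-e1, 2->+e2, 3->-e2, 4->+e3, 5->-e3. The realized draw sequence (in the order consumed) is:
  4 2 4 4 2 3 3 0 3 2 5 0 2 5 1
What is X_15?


t=0: X=(1, -4, 2), d=4 → +e3, X_1=(1, -4, 3)
t=1: X=(1, -4, 3), d=2 → +e2, X_2=(1, -3, 3)
t=2: X=(1, -3, 3), d=4 → +e3, X_3=(1, -3, 4)
t=3: X=(1, -3, 4), d=4 → +e3, X_4=(1, -3, 5)
t=4: X=(1, -3, 5), d=2 → +e2, X_5=(1, -2, 5)
t=5: X=(1, -2, 5), d=3 → -e2, X_6=(1, -3, 5)
t=6: X=(1, -3, 5), d=3 → -e2, X_7=(1, -4, 5)
t=7: X=(1, -4, 5), d=0 → +e1, X_8=(2, -4, 5)
t=8: X=(2, -4, 5), d=3 → -e2, X_9=(2, -5, 5)
t=9: X=(2, -5, 5), d=2 → +e2, X_10=(2, -4, 5)
t=10: X=(2, -4, 5), d=5 → -e3, X_11=(2, -4, 4)
t=11: X=(2, -4, 4), d=0 → +e1, X_12=(3, -4, 4)
t=12: X=(3, -4, 4), d=2 → +e2, X_13=(3, -3, 4)
t=13: X=(3, -3, 4), d=5 → -e3, X_14=(3, -3, 3)
t=14: X=(3, -3, 3), d=1 → -e1, X_15=(2, -3, 3)

(2, -3, 3)


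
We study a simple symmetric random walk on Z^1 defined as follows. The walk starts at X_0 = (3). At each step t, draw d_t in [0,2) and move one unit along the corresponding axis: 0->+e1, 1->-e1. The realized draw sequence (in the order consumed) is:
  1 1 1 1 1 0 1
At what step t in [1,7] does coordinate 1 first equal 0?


t=0: X=(3), d=1 → -e1, X_1=(2)
t=1: X=(2), d=1 → -e1, X_2=(1)
t=2: X=(1), d=1 → -e1, X_3=(0)
t=3: X=(0), d=1 → -e1, X_4=(-1)
t=4: X=(-1), d=1 → -e1, X_5=(-2)
t=5: X=(-2), d=0 → +e1, X_6=(-1)
t=6: X=(-1), d=1 → -e1, X_7=(-2)

3


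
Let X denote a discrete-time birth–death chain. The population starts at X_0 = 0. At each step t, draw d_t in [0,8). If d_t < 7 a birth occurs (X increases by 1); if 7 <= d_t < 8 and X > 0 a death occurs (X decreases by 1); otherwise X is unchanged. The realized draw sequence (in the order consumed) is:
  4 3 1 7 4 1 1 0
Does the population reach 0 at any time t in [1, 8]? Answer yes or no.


t=0: X=0, d=4 → birth, X_1=1
t=1: X=1, d=3 → birth, X_2=2
t=2: X=2, d=1 → birth, X_3=3
t=3: X=3, d=7 → death, X_4=2
t=4: X=2, d=4 → birth, X_5=3
t=5: X=3, d=1 → birth, X_6=4
t=6: X=4, d=1 → birth, X_7=5
t=7: X=5, d=0 → birth, X_8=6

no


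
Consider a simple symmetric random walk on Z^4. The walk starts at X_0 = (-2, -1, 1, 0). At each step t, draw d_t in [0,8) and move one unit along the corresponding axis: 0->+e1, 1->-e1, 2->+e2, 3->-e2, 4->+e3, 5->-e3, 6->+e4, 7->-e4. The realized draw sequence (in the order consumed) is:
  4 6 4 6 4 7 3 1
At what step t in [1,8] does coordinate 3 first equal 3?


3

t=0: X=(-2, -1, 1, 0), d=4 → +e3, X_1=(-2, -1, 2, 0)
t=1: X=(-2, -1, 2, 0), d=6 → +e4, X_2=(-2, -1, 2, 1)
t=2: X=(-2, -1, 2, 1), d=4 → +e3, X_3=(-2, -1, 3, 1)
t=3: X=(-2, -1, 3, 1), d=6 → +e4, X_4=(-2, -1, 3, 2)
t=4: X=(-2, -1, 3, 2), d=4 → +e3, X_5=(-2, -1, 4, 2)
t=5: X=(-2, -1, 4, 2), d=7 → -e4, X_6=(-2, -1, 4, 1)
t=6: X=(-2, -1, 4, 1), d=3 → -e2, X_7=(-2, -2, 4, 1)
t=7: X=(-2, -2, 4, 1), d=1 → -e1, X_8=(-3, -2, 4, 1)


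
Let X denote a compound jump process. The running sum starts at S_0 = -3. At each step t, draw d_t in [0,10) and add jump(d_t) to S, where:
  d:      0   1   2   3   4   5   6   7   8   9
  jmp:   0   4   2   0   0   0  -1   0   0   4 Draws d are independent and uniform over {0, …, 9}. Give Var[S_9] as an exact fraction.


Outcome values over d=0..9: [0, 4, 2, 0, 0, 0, -1, 0, 0, 4]
Σy = 9, Σy² = 37, M = 10
μ = 9/10 = 9/10,  σ² = 37/10 − (9/10)² = 289/100
Independent increments: Var[S_9] = 9·σ² = 9·(289/100) = 2601/100

2601/100


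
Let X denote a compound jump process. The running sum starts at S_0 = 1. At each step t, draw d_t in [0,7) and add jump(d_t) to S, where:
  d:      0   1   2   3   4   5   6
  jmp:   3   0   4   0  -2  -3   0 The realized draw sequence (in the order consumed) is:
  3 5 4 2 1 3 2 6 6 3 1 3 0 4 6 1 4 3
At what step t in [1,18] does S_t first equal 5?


t=0: S=1, d=3, jump=0, S_1=1
t=1: S=1, d=5, jump=-3, S_2=-2
t=2: S=-2, d=4, jump=-2, S_3=-4
t=3: S=-4, d=2, jump=4, S_4=0
t=4: S=0, d=1, jump=0, S_5=0
t=5: S=0, d=3, jump=0, S_6=0
t=6: S=0, d=2, jump=4, S_7=4
t=7: S=4, d=6, jump=0, S_8=4
t=8: S=4, d=6, jump=0, S_9=4
t=9: S=4, d=3, jump=0, S_10=4
t=10: S=4, d=1, jump=0, S_11=4
t=11: S=4, d=3, jump=0, S_12=4
t=12: S=4, d=0, jump=3, S_13=7
t=13: S=7, d=4, jump=-2, S_14=5
t=14: S=5, d=6, jump=0, S_15=5
t=15: S=5, d=1, jump=0, S_16=5
t=16: S=5, d=4, jump=-2, S_17=3
t=17: S=3, d=3, jump=0, S_18=3

14


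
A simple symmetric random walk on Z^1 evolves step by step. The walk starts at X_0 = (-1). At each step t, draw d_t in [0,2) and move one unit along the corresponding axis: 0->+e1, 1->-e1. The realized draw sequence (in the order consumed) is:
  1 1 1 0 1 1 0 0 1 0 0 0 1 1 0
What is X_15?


(-2)

t=0: X=(-1), d=1 → -e1, X_1=(-2)
t=1: X=(-2), d=1 → -e1, X_2=(-3)
t=2: X=(-3), d=1 → -e1, X_3=(-4)
t=3: X=(-4), d=0 → +e1, X_4=(-3)
t=4: X=(-3), d=1 → -e1, X_5=(-4)
t=5: X=(-4), d=1 → -e1, X_6=(-5)
t=6: X=(-5), d=0 → +e1, X_7=(-4)
t=7: X=(-4), d=0 → +e1, X_8=(-3)
t=8: X=(-3), d=1 → -e1, X_9=(-4)
t=9: X=(-4), d=0 → +e1, X_10=(-3)
t=10: X=(-3), d=0 → +e1, X_11=(-2)
t=11: X=(-2), d=0 → +e1, X_12=(-1)
t=12: X=(-1), d=1 → -e1, X_13=(-2)
t=13: X=(-2), d=1 → -e1, X_14=(-3)
t=14: X=(-3), d=0 → +e1, X_15=(-2)


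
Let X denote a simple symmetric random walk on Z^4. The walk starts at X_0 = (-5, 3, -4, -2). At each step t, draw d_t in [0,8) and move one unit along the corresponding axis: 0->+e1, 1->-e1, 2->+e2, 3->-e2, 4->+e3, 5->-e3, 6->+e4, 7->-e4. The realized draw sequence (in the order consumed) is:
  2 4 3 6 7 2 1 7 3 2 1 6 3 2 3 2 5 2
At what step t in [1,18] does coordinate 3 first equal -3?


2

t=0: X=(-5, 3, -4, -2), d=2 → +e2, X_1=(-5, 4, -4, -2)
t=1: X=(-5, 4, -4, -2), d=4 → +e3, X_2=(-5, 4, -3, -2)
t=2: X=(-5, 4, -3, -2), d=3 → -e2, X_3=(-5, 3, -3, -2)
t=3: X=(-5, 3, -3, -2), d=6 → +e4, X_4=(-5, 3, -3, -1)
t=4: X=(-5, 3, -3, -1), d=7 → -e4, X_5=(-5, 3, -3, -2)
t=5: X=(-5, 3, -3, -2), d=2 → +e2, X_6=(-5, 4, -3, -2)
t=6: X=(-5, 4, -3, -2), d=1 → -e1, X_7=(-6, 4, -3, -2)
t=7: X=(-6, 4, -3, -2), d=7 → -e4, X_8=(-6, 4, -3, -3)
t=8: X=(-6, 4, -3, -3), d=3 → -e2, X_9=(-6, 3, -3, -3)
t=9: X=(-6, 3, -3, -3), d=2 → +e2, X_10=(-6, 4, -3, -3)
t=10: X=(-6, 4, -3, -3), d=1 → -e1, X_11=(-7, 4, -3, -3)
t=11: X=(-7, 4, -3, -3), d=6 → +e4, X_12=(-7, 4, -3, -2)
t=12: X=(-7, 4, -3, -2), d=3 → -e2, X_13=(-7, 3, -3, -2)
t=13: X=(-7, 3, -3, -2), d=2 → +e2, X_14=(-7, 4, -3, -2)
t=14: X=(-7, 4, -3, -2), d=3 → -e2, X_15=(-7, 3, -3, -2)
t=15: X=(-7, 3, -3, -2), d=2 → +e2, X_16=(-7, 4, -3, -2)
t=16: X=(-7, 4, -3, -2), d=5 → -e3, X_17=(-7, 4, -4, -2)
t=17: X=(-7, 4, -4, -2), d=2 → +e2, X_18=(-7, 5, -4, -2)


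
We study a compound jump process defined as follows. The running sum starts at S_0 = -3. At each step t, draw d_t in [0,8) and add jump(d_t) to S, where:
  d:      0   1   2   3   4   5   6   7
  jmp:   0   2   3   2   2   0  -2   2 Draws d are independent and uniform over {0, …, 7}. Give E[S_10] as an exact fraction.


Outcome values over d=0..7: [0, 2, 3, 2, 2, 0, -2, 2]
Σy = 9, Σy² = 29, M = 8
μ = 9/8 = 9/8,  σ² = 29/8 − (9/8)² = 151/64
E[S_10] = -3 + 10·(9/8) = 33/4

33/4


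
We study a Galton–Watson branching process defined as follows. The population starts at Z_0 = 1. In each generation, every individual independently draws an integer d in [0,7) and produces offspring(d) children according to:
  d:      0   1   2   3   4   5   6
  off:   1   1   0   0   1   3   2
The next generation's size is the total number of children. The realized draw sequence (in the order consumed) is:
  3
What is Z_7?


0

gen 0: Z_0=1, draws=[3], offspring=[0], Z_1=0
gen 1: Z_1=0, draws=[], offspring=[], Z_2=0
gen 2: Z_2=0, draws=[], offspring=[], Z_3=0
gen 3: Z_3=0, draws=[], offspring=[], Z_4=0
gen 4: Z_4=0, draws=[], offspring=[], Z_5=0
gen 5: Z_5=0, draws=[], offspring=[], Z_6=0
gen 6: Z_6=0, draws=[], offspring=[], Z_7=0


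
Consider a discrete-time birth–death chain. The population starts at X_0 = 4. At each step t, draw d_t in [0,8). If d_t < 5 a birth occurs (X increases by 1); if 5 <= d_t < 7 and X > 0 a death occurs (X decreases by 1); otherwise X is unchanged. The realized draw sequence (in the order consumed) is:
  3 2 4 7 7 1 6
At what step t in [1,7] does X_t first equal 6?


2

t=0: X=4, d=3 → birth, X_1=5
t=1: X=5, d=2 → birth, X_2=6
t=2: X=6, d=4 → birth, X_3=7
t=3: X=7, d=7 → hold, X_4=7
t=4: X=7, d=7 → hold, X_5=7
t=5: X=7, d=1 → birth, X_6=8
t=6: X=8, d=6 → death, X_7=7


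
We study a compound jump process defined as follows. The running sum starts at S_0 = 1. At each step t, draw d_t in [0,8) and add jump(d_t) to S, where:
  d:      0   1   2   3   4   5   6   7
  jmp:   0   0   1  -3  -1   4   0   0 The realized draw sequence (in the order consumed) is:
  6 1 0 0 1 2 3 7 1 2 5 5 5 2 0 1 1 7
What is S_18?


t=0: S=1, d=6, jump=0, S_1=1
t=1: S=1, d=1, jump=0, S_2=1
t=2: S=1, d=0, jump=0, S_3=1
t=3: S=1, d=0, jump=0, S_4=1
t=4: S=1, d=1, jump=0, S_5=1
t=5: S=1, d=2, jump=1, S_6=2
t=6: S=2, d=3, jump=-3, S_7=-1
t=7: S=-1, d=7, jump=0, S_8=-1
t=8: S=-1, d=1, jump=0, S_9=-1
t=9: S=-1, d=2, jump=1, S_10=0
t=10: S=0, d=5, jump=4, S_11=4
t=11: S=4, d=5, jump=4, S_12=8
t=12: S=8, d=5, jump=4, S_13=12
t=13: S=12, d=2, jump=1, S_14=13
t=14: S=13, d=0, jump=0, S_15=13
t=15: S=13, d=1, jump=0, S_16=13
t=16: S=13, d=1, jump=0, S_17=13
t=17: S=13, d=7, jump=0, S_18=13

13


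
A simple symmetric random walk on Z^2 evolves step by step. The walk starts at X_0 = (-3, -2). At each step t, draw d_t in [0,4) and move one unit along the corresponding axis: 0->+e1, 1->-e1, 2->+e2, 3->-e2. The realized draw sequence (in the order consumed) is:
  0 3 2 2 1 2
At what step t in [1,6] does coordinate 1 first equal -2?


t=0: X=(-3, -2), d=0 → +e1, X_1=(-2, -2)
t=1: X=(-2, -2), d=3 → -e2, X_2=(-2, -3)
t=2: X=(-2, -3), d=2 → +e2, X_3=(-2, -2)
t=3: X=(-2, -2), d=2 → +e2, X_4=(-2, -1)
t=4: X=(-2, -1), d=1 → -e1, X_5=(-3, -1)
t=5: X=(-3, -1), d=2 → +e2, X_6=(-3, 0)

1


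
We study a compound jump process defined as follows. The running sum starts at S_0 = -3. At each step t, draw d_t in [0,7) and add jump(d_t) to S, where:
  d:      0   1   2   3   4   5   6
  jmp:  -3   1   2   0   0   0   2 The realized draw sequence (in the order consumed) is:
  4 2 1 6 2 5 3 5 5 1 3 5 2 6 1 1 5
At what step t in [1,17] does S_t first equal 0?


t=0: S=-3, d=4, jump=0, S_1=-3
t=1: S=-3, d=2, jump=2, S_2=-1
t=2: S=-1, d=1, jump=1, S_3=0
t=3: S=0, d=6, jump=2, S_4=2
t=4: S=2, d=2, jump=2, S_5=4
t=5: S=4, d=5, jump=0, S_6=4
t=6: S=4, d=3, jump=0, S_7=4
t=7: S=4, d=5, jump=0, S_8=4
t=8: S=4, d=5, jump=0, S_9=4
t=9: S=4, d=1, jump=1, S_10=5
t=10: S=5, d=3, jump=0, S_11=5
t=11: S=5, d=5, jump=0, S_12=5
t=12: S=5, d=2, jump=2, S_13=7
t=13: S=7, d=6, jump=2, S_14=9
t=14: S=9, d=1, jump=1, S_15=10
t=15: S=10, d=1, jump=1, S_16=11
t=16: S=11, d=5, jump=0, S_17=11

3


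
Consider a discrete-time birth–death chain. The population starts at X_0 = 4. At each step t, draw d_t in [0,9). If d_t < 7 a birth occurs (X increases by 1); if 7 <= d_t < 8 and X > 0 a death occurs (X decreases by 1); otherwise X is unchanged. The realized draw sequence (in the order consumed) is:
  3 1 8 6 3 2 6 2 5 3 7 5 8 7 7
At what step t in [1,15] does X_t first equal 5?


t=0: X=4, d=3 → birth, X_1=5
t=1: X=5, d=1 → birth, X_2=6
t=2: X=6, d=8 → hold, X_3=6
t=3: X=6, d=6 → birth, X_4=7
t=4: X=7, d=3 → birth, X_5=8
t=5: X=8, d=2 → birth, X_6=9
t=6: X=9, d=6 → birth, X_7=10
t=7: X=10, d=2 → birth, X_8=11
t=8: X=11, d=5 → birth, X_9=12
t=9: X=12, d=3 → birth, X_10=13
t=10: X=13, d=7 → death, X_11=12
t=11: X=12, d=5 → birth, X_12=13
t=12: X=13, d=8 → hold, X_13=13
t=13: X=13, d=7 → death, X_14=12
t=14: X=12, d=7 → death, X_15=11

1


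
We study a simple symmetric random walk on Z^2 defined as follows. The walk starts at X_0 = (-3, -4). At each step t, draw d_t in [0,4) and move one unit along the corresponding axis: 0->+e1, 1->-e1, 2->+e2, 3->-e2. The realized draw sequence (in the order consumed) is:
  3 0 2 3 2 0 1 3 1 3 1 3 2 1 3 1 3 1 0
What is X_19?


(-6, -8)

t=0: X=(-3, -4), d=3 → -e2, X_1=(-3, -5)
t=1: X=(-3, -5), d=0 → +e1, X_2=(-2, -5)
t=2: X=(-2, -5), d=2 → +e2, X_3=(-2, -4)
t=3: X=(-2, -4), d=3 → -e2, X_4=(-2, -5)
t=4: X=(-2, -5), d=2 → +e2, X_5=(-2, -4)
t=5: X=(-2, -4), d=0 → +e1, X_6=(-1, -4)
t=6: X=(-1, -4), d=1 → -e1, X_7=(-2, -4)
t=7: X=(-2, -4), d=3 → -e2, X_8=(-2, -5)
t=8: X=(-2, -5), d=1 → -e1, X_9=(-3, -5)
t=9: X=(-3, -5), d=3 → -e2, X_10=(-3, -6)
t=10: X=(-3, -6), d=1 → -e1, X_11=(-4, -6)
t=11: X=(-4, -6), d=3 → -e2, X_12=(-4, -7)
t=12: X=(-4, -7), d=2 → +e2, X_13=(-4, -6)
t=13: X=(-4, -6), d=1 → -e1, X_14=(-5, -6)
t=14: X=(-5, -6), d=3 → -e2, X_15=(-5, -7)
t=15: X=(-5, -7), d=1 → -e1, X_16=(-6, -7)
t=16: X=(-6, -7), d=3 → -e2, X_17=(-6, -8)
t=17: X=(-6, -8), d=1 → -e1, X_18=(-7, -8)
t=18: X=(-7, -8), d=0 → +e1, X_19=(-6, -8)


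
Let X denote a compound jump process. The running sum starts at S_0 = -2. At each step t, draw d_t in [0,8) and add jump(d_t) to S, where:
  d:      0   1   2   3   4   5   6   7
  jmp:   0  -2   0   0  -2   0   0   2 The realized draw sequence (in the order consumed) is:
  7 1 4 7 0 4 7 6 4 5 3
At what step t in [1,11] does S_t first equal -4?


3

t=0: S=-2, d=7, jump=2, S_1=0
t=1: S=0, d=1, jump=-2, S_2=-2
t=2: S=-2, d=4, jump=-2, S_3=-4
t=3: S=-4, d=7, jump=2, S_4=-2
t=4: S=-2, d=0, jump=0, S_5=-2
t=5: S=-2, d=4, jump=-2, S_6=-4
t=6: S=-4, d=7, jump=2, S_7=-2
t=7: S=-2, d=6, jump=0, S_8=-2
t=8: S=-2, d=4, jump=-2, S_9=-4
t=9: S=-4, d=5, jump=0, S_10=-4
t=10: S=-4, d=3, jump=0, S_11=-4


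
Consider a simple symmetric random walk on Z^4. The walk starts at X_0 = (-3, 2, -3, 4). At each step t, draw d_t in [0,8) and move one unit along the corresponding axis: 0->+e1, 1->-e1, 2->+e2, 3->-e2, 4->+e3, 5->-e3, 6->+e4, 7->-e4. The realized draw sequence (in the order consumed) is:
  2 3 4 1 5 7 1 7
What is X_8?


t=0: X=(-3, 2, -3, 4), d=2 → +e2, X_1=(-3, 3, -3, 4)
t=1: X=(-3, 3, -3, 4), d=3 → -e2, X_2=(-3, 2, -3, 4)
t=2: X=(-3, 2, -3, 4), d=4 → +e3, X_3=(-3, 2, -2, 4)
t=3: X=(-3, 2, -2, 4), d=1 → -e1, X_4=(-4, 2, -2, 4)
t=4: X=(-4, 2, -2, 4), d=5 → -e3, X_5=(-4, 2, -3, 4)
t=5: X=(-4, 2, -3, 4), d=7 → -e4, X_6=(-4, 2, -3, 3)
t=6: X=(-4, 2, -3, 3), d=1 → -e1, X_7=(-5, 2, -3, 3)
t=7: X=(-5, 2, -3, 3), d=7 → -e4, X_8=(-5, 2, -3, 2)

(-5, 2, -3, 2)


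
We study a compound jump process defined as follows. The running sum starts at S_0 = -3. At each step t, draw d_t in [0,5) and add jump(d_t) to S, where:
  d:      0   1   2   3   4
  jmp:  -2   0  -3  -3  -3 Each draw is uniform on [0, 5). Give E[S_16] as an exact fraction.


Outcome values over d=0..4: [-2, 0, -3, -3, -3]
Σy = -11, Σy² = 31, M = 5
μ = -11/5 = -11/5,  σ² = 31/5 − (-11/5)² = 34/25
E[S_16] = -3 + 16·(-11/5) = -191/5

-191/5


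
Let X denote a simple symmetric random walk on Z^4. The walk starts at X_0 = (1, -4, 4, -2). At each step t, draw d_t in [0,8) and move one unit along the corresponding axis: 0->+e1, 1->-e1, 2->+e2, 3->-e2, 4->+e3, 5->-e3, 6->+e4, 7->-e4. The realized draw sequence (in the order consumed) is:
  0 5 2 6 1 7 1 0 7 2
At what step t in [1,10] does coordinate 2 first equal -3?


3

t=0: X=(1, -4, 4, -2), d=0 → +e1, X_1=(2, -4, 4, -2)
t=1: X=(2, -4, 4, -2), d=5 → -e3, X_2=(2, -4, 3, -2)
t=2: X=(2, -4, 3, -2), d=2 → +e2, X_3=(2, -3, 3, -2)
t=3: X=(2, -3, 3, -2), d=6 → +e4, X_4=(2, -3, 3, -1)
t=4: X=(2, -3, 3, -1), d=1 → -e1, X_5=(1, -3, 3, -1)
t=5: X=(1, -3, 3, -1), d=7 → -e4, X_6=(1, -3, 3, -2)
t=6: X=(1, -3, 3, -2), d=1 → -e1, X_7=(0, -3, 3, -2)
t=7: X=(0, -3, 3, -2), d=0 → +e1, X_8=(1, -3, 3, -2)
t=8: X=(1, -3, 3, -2), d=7 → -e4, X_9=(1, -3, 3, -3)
t=9: X=(1, -3, 3, -3), d=2 → +e2, X_10=(1, -2, 3, -3)


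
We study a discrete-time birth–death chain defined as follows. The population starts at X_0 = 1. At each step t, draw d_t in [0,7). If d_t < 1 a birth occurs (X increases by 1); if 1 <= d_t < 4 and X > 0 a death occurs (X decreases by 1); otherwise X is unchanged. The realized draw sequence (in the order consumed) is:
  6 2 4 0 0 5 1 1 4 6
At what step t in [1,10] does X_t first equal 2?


t=0: X=1, d=6 → hold, X_1=1
t=1: X=1, d=2 → death, X_2=0
t=2: X=0, d=4 → hold, X_3=0
t=3: X=0, d=0 → birth, X_4=1
t=4: X=1, d=0 → birth, X_5=2
t=5: X=2, d=5 → hold, X_6=2
t=6: X=2, d=1 → death, X_7=1
t=7: X=1, d=1 → death, X_8=0
t=8: X=0, d=4 → hold, X_9=0
t=9: X=0, d=6 → hold, X_10=0

5


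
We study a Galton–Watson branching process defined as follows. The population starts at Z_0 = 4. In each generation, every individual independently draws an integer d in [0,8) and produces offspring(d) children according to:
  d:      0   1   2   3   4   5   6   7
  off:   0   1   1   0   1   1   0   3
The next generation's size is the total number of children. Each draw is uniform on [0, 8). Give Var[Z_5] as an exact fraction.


2107729855/268435456

Outcome values over d=0..7: [0, 1, 1, 0, 1, 1, 0, 3]
Σy = 7, Σy² = 13, M = 8
μ = 7/8 = 7/8,  σ² = 13/8 − (7/8)² = 55/64
V_0 = 0, E_0 = 4
V_1 = 55/64·E_0 + (7/8)²·V_0 = 55/16;  E_1 = 7/2
V_2 = 55/64·E_1 + (7/8)²·V_1 = 5775/1024;  E_2 = 49/16
V_3 = 55/64·E_2 + (7/8)²·V_2 = 455455/65536;  E_3 = 343/128
V_4 = 55/64·E_3 + (7/8)²·V_3 = 31976175/4194304;  E_4 = 2401/1024
V_5 = 55/64·E_4 + (7/8)²·V_4 = 2107729855/268435456;  E_5 = 16807/8192


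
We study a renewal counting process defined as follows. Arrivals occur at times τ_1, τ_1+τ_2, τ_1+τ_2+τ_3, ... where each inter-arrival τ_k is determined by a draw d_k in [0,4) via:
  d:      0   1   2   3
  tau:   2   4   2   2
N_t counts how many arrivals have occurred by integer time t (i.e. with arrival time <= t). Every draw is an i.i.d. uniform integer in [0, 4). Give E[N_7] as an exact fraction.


Inter-arrival values over d=0..3: [2, 4, 2, 2]
Each d has probability 1/4, so the pmf of τ is: f(2) = 3/4, f(4) = 1/4
Renewal equation for m(n) = E[N_n]: condition on τ_1 = k (if k <= n, one arrival plus a fresh copy on the remaining n−k steps): m(n) = F(n) + Σ_{k<=n} f(k)·m(n−k), where F(n) = P(τ <= n) and m(0) = 0
m(1) = F(1) = 0
m(2) = F(2) = 3/4
m(3) = F(3) = 3/4
m(4) = F(4) + f(2)·m(2) = 1 + 3/4·3/4 = 25/16
m(5) = F(5) + f(2)·m(3) = 1 + 3/4·3/4 = 25/16
m(6) = F(6) + f(2)·m(4) + f(4)·m(2) = 1 + 3/4·25/16 + 1/4·3/4 = 151/64
m(7) = F(7) + f(2)·m(5) + f(4)·m(3) = 1 + 3/4·25/16 + 1/4·3/4 = 151/64
E[N_7] = m(7) = 151/64

151/64


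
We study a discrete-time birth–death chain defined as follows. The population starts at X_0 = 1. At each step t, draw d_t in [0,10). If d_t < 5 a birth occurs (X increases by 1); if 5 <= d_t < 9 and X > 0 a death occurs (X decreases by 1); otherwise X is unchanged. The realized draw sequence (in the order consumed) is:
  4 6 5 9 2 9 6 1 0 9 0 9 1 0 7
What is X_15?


4

t=0: X=1, d=4 → birth, X_1=2
t=1: X=2, d=6 → death, X_2=1
t=2: X=1, d=5 → death, X_3=0
t=3: X=0, d=9 → hold, X_4=0
t=4: X=0, d=2 → birth, X_5=1
t=5: X=1, d=9 → hold, X_6=1
t=6: X=1, d=6 → death, X_7=0
t=7: X=0, d=1 → birth, X_8=1
t=8: X=1, d=0 → birth, X_9=2
t=9: X=2, d=9 → hold, X_10=2
t=10: X=2, d=0 → birth, X_11=3
t=11: X=3, d=9 → hold, X_12=3
t=12: X=3, d=1 → birth, X_13=4
t=13: X=4, d=0 → birth, X_14=5
t=14: X=5, d=7 → death, X_15=4


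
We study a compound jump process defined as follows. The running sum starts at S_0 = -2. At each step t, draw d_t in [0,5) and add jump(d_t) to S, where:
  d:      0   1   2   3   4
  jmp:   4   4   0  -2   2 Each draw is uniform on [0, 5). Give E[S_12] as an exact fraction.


Outcome values over d=0..4: [4, 4, 0, -2, 2]
Σy = 8, Σy² = 40, M = 5
μ = 8/5 = 8/5,  σ² = 40/5 − (8/5)² = 136/25
E[S_12] = -2 + 12·(8/5) = 86/5

86/5


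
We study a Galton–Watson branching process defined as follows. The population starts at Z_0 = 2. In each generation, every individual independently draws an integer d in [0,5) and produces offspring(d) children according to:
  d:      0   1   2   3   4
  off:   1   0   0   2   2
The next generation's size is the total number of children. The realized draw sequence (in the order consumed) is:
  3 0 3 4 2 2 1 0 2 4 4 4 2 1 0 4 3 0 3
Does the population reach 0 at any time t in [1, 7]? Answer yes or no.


no

gen 0: Z_0=2, draws=[3, 0], offspring=[2, 1], Z_1=3
gen 1: Z_1=3, draws=[3, 4, 2], offspring=[2, 2, 0], Z_2=4
gen 2: Z_2=4, draws=[2, 1, 0, 2], offspring=[0, 0, 1, 0], Z_3=1
gen 3: Z_3=1, draws=[4], offspring=[2], Z_4=2
gen 4: Z_4=2, draws=[4, 4], offspring=[2, 2], Z_5=4
gen 5: Z_5=4, draws=[2, 1, 0, 4], offspring=[0, 0, 1, 2], Z_6=3
gen 6: Z_6=3, draws=[3, 0, 3], offspring=[2, 1, 2], Z_7=5


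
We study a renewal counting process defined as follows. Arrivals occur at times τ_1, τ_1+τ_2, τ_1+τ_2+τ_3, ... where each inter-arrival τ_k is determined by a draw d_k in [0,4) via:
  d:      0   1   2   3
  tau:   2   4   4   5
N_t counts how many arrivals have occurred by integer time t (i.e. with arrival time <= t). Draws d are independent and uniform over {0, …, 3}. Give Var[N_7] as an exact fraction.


1143/4096

Inter-arrival values over d=0..3: [2, 4, 4, 5]
Each d has probability 1/4, so the pmf of τ is: f(2) = 1/4, f(4) = 1/2, f(5) = 1/4
Let p_n(j) = P(N_n = j), with p_0 = [1]. Condition on τ_1: p_n(0) = P(τ > n), and for j >= 1, p_n(j) = Σ_{k<=n} f(k)·p_{n−k}(j−1)
p_1 = [1]  (j = 0)
p_2 = [3/4, 1/4]  (j = 0..1)
p_3 = [3/4, 1/4]  (j = 0..1)
p_4 = [1/4, 11/16, 1/16]  (j = 0..2)
p_5 = [0, 15/16, 1/16]  (j = 0..2)
p_6 = [0, 11/16, 19/64, 1/64]  (j = 0..3)
p_7 = [0, 9/16, 27/64, 1/64]  (j = 0..3)
E[N_7] = Σ j·p_7(j) = 93/64;  E[N_7²] = Σ j²·p_7(j) = 153/64
Var[N_7] = 153/64 − (93/64)² = 1143/4096


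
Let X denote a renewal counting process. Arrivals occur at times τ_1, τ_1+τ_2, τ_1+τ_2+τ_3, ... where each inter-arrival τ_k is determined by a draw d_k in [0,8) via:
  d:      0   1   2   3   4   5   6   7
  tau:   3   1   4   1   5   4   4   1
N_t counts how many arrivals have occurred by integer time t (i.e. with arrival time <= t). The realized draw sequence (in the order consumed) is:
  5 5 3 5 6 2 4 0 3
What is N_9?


3

draw d_1=5: τ_1=4, arrival time A_1=4
draw d_2=5: τ_2=4, arrival time A_2=8
draw d_3=3: τ_3=1, arrival time A_3=9
draw d_4=5: τ_4=4, arrival time A_4=13
draw d_5=6: τ_5=4, arrival time A_5=17
draw d_6=2: τ_6=4, arrival time A_6=21
draw d_7=4: τ_7=5, arrival time A_7=26
draw d_8=0: τ_8=3, arrival time A_8=29
draw d_9=3: τ_9=1, arrival time A_9=30
N_t over t=0..9: 0:0 1:0 2:0 3:0 4:1 5:1 6:1 7:1 8:2 9:3


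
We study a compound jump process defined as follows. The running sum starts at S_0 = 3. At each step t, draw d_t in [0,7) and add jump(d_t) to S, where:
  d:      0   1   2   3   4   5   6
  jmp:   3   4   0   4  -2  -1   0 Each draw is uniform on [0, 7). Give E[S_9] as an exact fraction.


Outcome values over d=0..6: [3, 4, 0, 4, -2, -1, 0]
Σy = 8, Σy² = 46, M = 7
μ = 8/7 = 8/7,  σ² = 46/7 − (8/7)² = 258/49
E[S_9] = 3 + 9·(8/7) = 93/7

93/7


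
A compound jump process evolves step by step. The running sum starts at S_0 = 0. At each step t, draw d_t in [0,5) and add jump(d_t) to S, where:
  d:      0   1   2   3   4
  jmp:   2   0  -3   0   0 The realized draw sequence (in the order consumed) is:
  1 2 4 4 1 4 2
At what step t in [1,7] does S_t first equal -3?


t=0: S=0, d=1, jump=0, S_1=0
t=1: S=0, d=2, jump=-3, S_2=-3
t=2: S=-3, d=4, jump=0, S_3=-3
t=3: S=-3, d=4, jump=0, S_4=-3
t=4: S=-3, d=1, jump=0, S_5=-3
t=5: S=-3, d=4, jump=0, S_6=-3
t=6: S=-3, d=2, jump=-3, S_7=-6

2


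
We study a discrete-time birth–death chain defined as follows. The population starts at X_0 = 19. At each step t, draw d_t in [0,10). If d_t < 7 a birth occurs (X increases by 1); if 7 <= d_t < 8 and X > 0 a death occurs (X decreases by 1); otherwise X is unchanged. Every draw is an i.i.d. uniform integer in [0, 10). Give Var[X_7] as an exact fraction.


77/25

X can drop by at most 1 per step and X_0 = 19 > T = 7, so X_t >= 19 − t >= 12 > 0 for every t <= 7: the floor at 0 (the 'and X > 0' condition) never binds. Hence X_7 = X_0 + Σ_{t<7} Y_t with i.i.d. increments Y_t = y(d_t) ∈ {+1, −1, 0}.
Outcome values over d=0..9: [1, 1, 1, 1, 1, 1, 1, -1, 0, 0]
Σy = 6, Σy² = 8, M = 10
μ = 6/10 = 3/5,  σ² = 8/10 − (3/5)² = 11/25
Independent increments: Var[X_7] = 7·σ² = 7·(11/25) = 77/25


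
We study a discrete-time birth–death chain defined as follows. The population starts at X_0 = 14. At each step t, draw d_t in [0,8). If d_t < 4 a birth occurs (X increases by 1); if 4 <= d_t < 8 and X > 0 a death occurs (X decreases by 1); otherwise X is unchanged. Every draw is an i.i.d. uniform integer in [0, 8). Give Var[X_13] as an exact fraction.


X can drop by at most 1 per step and X_0 = 14 > T = 13, so X_t >= 14 − t >= 1 > 0 for every t <= 13: the floor at 0 (the 'and X > 0' condition) never binds. Hence X_13 = X_0 + Σ_{t<13} Y_t with i.i.d. increments Y_t = y(d_t) ∈ {+1, −1, 0}.
Outcome values over d=0..7: [1, 1, 1, 1, -1, -1, -1, -1]
Σy = 0, Σy² = 8, M = 8
μ = 0/8 = 0,  σ² = 8/8 − (0)² = 1
Independent increments: Var[X_13] = 13·σ² = 13·(1) = 13

13


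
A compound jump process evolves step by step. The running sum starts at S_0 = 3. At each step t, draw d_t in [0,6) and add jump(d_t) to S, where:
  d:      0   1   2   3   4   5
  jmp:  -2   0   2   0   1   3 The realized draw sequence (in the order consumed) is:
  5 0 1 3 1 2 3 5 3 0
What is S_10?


t=0: S=3, d=5, jump=3, S_1=6
t=1: S=6, d=0, jump=-2, S_2=4
t=2: S=4, d=1, jump=0, S_3=4
t=3: S=4, d=3, jump=0, S_4=4
t=4: S=4, d=1, jump=0, S_5=4
t=5: S=4, d=2, jump=2, S_6=6
t=6: S=6, d=3, jump=0, S_7=6
t=7: S=6, d=5, jump=3, S_8=9
t=8: S=9, d=3, jump=0, S_9=9
t=9: S=9, d=0, jump=-2, S_10=7

7


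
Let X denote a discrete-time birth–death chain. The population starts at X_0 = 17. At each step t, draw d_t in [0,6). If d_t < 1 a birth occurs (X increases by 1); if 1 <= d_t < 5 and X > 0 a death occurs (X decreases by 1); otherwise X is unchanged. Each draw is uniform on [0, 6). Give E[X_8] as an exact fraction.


X can drop by at most 1 per step and X_0 = 17 > T = 8, so X_t >= 17 − t >= 9 > 0 for every t <= 8: the floor at 0 (the 'and X > 0' condition) never binds. Hence X_8 = X_0 + Σ_{t<8} Y_t with i.i.d. increments Y_t = y(d_t) ∈ {+1, −1, 0}.
Outcome values over d=0..5: [1, -1, -1, -1, -1, 0]
Σy = -3, Σy² = 5, M = 6
μ = -3/6 = -1/2,  σ² = 5/6 − (-1/2)² = 7/12
E[X_8] = 17 + 8·(-1/2) = 13

13


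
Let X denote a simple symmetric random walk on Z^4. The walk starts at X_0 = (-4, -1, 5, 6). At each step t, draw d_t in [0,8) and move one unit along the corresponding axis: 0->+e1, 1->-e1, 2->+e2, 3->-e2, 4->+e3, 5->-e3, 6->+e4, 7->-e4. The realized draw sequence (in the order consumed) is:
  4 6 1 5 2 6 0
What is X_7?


t=0: X=(-4, -1, 5, 6), d=4 → +e3, X_1=(-4, -1, 6, 6)
t=1: X=(-4, -1, 6, 6), d=6 → +e4, X_2=(-4, -1, 6, 7)
t=2: X=(-4, -1, 6, 7), d=1 → -e1, X_3=(-5, -1, 6, 7)
t=3: X=(-5, -1, 6, 7), d=5 → -e3, X_4=(-5, -1, 5, 7)
t=4: X=(-5, -1, 5, 7), d=2 → +e2, X_5=(-5, 0, 5, 7)
t=5: X=(-5, 0, 5, 7), d=6 → +e4, X_6=(-5, 0, 5, 8)
t=6: X=(-5, 0, 5, 8), d=0 → +e1, X_7=(-4, 0, 5, 8)

(-4, 0, 5, 8)


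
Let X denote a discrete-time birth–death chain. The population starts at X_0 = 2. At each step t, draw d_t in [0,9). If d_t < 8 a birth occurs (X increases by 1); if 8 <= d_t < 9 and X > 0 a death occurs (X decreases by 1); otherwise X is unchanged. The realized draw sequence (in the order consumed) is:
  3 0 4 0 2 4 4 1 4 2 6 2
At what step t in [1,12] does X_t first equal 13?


11

t=0: X=2, d=3 → birth, X_1=3
t=1: X=3, d=0 → birth, X_2=4
t=2: X=4, d=4 → birth, X_3=5
t=3: X=5, d=0 → birth, X_4=6
t=4: X=6, d=2 → birth, X_5=7
t=5: X=7, d=4 → birth, X_6=8
t=6: X=8, d=4 → birth, X_7=9
t=7: X=9, d=1 → birth, X_8=10
t=8: X=10, d=4 → birth, X_9=11
t=9: X=11, d=2 → birth, X_10=12
t=10: X=12, d=6 → birth, X_11=13
t=11: X=13, d=2 → birth, X_12=14


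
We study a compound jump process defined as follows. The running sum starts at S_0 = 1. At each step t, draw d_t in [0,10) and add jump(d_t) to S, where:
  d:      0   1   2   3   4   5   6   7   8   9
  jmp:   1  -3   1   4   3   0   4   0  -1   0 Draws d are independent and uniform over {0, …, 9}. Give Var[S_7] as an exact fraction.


3143/100

Outcome values over d=0..9: [1, -3, 1, 4, 3, 0, 4, 0, -1, 0]
Σy = 9, Σy² = 53, M = 10
μ = 9/10 = 9/10,  σ² = 53/10 − (9/10)² = 449/100
Independent increments: Var[S_7] = 7·σ² = 7·(449/100) = 3143/100


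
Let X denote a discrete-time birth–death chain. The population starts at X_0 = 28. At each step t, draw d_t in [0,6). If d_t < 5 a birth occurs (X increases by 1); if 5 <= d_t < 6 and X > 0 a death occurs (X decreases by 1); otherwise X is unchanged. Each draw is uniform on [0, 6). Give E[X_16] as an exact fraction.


X can drop by at most 1 per step and X_0 = 28 > T = 16, so X_t >= 28 − t >= 12 > 0 for every t <= 16: the floor at 0 (the 'and X > 0' condition) never binds. Hence X_16 = X_0 + Σ_{t<16} Y_t with i.i.d. increments Y_t = y(d_t) ∈ {+1, −1, 0}.
Outcome values over d=0..5: [1, 1, 1, 1, 1, -1]
Σy = 4, Σy² = 6, M = 6
μ = 4/6 = 2/3,  σ² = 6/6 − (2/3)² = 5/9
E[X_16] = 28 + 16·(2/3) = 116/3

116/3


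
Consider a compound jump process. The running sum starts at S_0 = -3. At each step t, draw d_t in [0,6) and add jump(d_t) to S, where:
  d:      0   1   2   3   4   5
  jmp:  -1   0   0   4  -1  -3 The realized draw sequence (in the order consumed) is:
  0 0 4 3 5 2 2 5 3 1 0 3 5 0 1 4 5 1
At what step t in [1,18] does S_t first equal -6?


t=0: S=-3, d=0, jump=-1, S_1=-4
t=1: S=-4, d=0, jump=-1, S_2=-5
t=2: S=-5, d=4, jump=-1, S_3=-6
t=3: S=-6, d=3, jump=4, S_4=-2
t=4: S=-2, d=5, jump=-3, S_5=-5
t=5: S=-5, d=2, jump=0, S_6=-5
t=6: S=-5, d=2, jump=0, S_7=-5
t=7: S=-5, d=5, jump=-3, S_8=-8
t=8: S=-8, d=3, jump=4, S_9=-4
t=9: S=-4, d=1, jump=0, S_10=-4
t=10: S=-4, d=0, jump=-1, S_11=-5
t=11: S=-5, d=3, jump=4, S_12=-1
t=12: S=-1, d=5, jump=-3, S_13=-4
t=13: S=-4, d=0, jump=-1, S_14=-5
t=14: S=-5, d=1, jump=0, S_15=-5
t=15: S=-5, d=4, jump=-1, S_16=-6
t=16: S=-6, d=5, jump=-3, S_17=-9
t=17: S=-9, d=1, jump=0, S_18=-9

3


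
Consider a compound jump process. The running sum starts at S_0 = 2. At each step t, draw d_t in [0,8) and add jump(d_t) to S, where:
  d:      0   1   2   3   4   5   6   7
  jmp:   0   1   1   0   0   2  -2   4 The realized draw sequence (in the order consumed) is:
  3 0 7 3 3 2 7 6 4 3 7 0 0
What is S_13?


13

t=0: S=2, d=3, jump=0, S_1=2
t=1: S=2, d=0, jump=0, S_2=2
t=2: S=2, d=7, jump=4, S_3=6
t=3: S=6, d=3, jump=0, S_4=6
t=4: S=6, d=3, jump=0, S_5=6
t=5: S=6, d=2, jump=1, S_6=7
t=6: S=7, d=7, jump=4, S_7=11
t=7: S=11, d=6, jump=-2, S_8=9
t=8: S=9, d=4, jump=0, S_9=9
t=9: S=9, d=3, jump=0, S_10=9
t=10: S=9, d=7, jump=4, S_11=13
t=11: S=13, d=0, jump=0, S_12=13
t=12: S=13, d=0, jump=0, S_13=13


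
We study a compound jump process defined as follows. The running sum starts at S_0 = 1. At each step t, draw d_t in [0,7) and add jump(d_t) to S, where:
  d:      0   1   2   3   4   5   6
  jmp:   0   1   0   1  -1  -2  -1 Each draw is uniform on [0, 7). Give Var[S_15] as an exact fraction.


Outcome values over d=0..6: [0, 1, 0, 1, -1, -2, -1]
Σy = -2, Σy² = 8, M = 7
μ = -2/7 = -2/7,  σ² = 8/7 − (-2/7)² = 52/49
Independent increments: Var[S_15] = 15·σ² = 15·(52/49) = 780/49

780/49


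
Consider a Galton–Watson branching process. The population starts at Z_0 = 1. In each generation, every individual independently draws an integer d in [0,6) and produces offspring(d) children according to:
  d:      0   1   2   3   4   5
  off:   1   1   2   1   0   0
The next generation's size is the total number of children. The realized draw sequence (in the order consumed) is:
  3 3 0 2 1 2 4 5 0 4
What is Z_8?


0

gen 0: Z_0=1, draws=[3], offspring=[1], Z_1=1
gen 1: Z_1=1, draws=[3], offspring=[1], Z_2=1
gen 2: Z_2=1, draws=[0], offspring=[1], Z_3=1
gen 3: Z_3=1, draws=[2], offspring=[2], Z_4=2
gen 4: Z_4=2, draws=[1, 2], offspring=[1, 2], Z_5=3
gen 5: Z_5=3, draws=[4, 5, 0], offspring=[0, 0, 1], Z_6=1
gen 6: Z_6=1, draws=[4], offspring=[0], Z_7=0
gen 7: Z_7=0, draws=[], offspring=[], Z_8=0


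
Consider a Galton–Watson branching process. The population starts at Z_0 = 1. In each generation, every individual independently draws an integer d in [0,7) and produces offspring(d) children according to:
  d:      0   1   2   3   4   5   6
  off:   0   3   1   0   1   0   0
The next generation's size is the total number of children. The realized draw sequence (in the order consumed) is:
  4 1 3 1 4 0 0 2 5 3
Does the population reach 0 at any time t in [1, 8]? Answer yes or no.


yes

gen 0: Z_0=1, draws=[4], offspring=[1], Z_1=1
gen 1: Z_1=1, draws=[1], offspring=[3], Z_2=3
gen 2: Z_2=3, draws=[3, 1, 4], offspring=[0, 3, 1], Z_3=4
gen 3: Z_3=4, draws=[0, 0, 2, 5], offspring=[0, 0, 1, 0], Z_4=1
gen 4: Z_4=1, draws=[3], offspring=[0], Z_5=0
gen 5: Z_5=0, draws=[], offspring=[], Z_6=0
gen 6: Z_6=0, draws=[], offspring=[], Z_7=0
gen 7: Z_7=0, draws=[], offspring=[], Z_8=0


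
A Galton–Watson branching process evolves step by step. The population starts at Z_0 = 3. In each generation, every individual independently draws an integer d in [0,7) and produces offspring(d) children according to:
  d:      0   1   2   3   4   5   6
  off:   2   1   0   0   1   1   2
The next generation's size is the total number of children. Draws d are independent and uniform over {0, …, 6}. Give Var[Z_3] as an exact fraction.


36/7

Outcome values over d=0..6: [2, 1, 0, 0, 1, 1, 2]
Σy = 7, Σy² = 11, M = 7
μ = 7/7 = 1,  σ² = 11/7 − (1)² = 4/7
V_0 = 0, E_0 = 3
V_1 = 4/7·E_0 + (1)²·V_0 = 12/7;  E_1 = 3
V_2 = 4/7·E_1 + (1)²·V_1 = 24/7;  E_2 = 3
V_3 = 4/7·E_2 + (1)²·V_2 = 36/7;  E_3 = 3


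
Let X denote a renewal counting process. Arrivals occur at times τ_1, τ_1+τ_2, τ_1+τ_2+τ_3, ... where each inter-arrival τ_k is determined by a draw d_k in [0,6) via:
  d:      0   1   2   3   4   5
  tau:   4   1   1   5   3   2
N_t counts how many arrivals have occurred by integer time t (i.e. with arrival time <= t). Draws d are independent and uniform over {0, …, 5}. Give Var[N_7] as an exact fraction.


5046167/4782969

Inter-arrival values over d=0..5: [4, 1, 1, 5, 3, 2]
Each d has probability 1/6, so the pmf of τ is: f(1) = 1/3, f(2) = 1/6, f(3) = 1/6, f(4) = 1/6, f(5) = 1/6
Let p_n(j) = P(N_n = j), with p_0 = [1]. Condition on τ_1: p_n(0) = P(τ > n), and for j >= 1, p_n(j) = Σ_{k<=n} f(k)·p_{n−k}(j−1)
p_1 = [2/3, 1/3]  (j = 0..1)
p_2 = [1/2, 7/18, 1/9]  (j = 0..2)
p_3 = [1/3, 4/9, 5/27, 1/27]  (j = 0..3)
p_4 = [1/6, 17/36, 29/108, 13/162, 1/81]  (j = 0..4)
p_5 = [0, 17/36, 19/54, 5/36, 8/243, 1/243]  (j = 0..5)
p_6 = [0, 5/18, 31/72, 137/648, 16/243, 19/1458, 1/729]  (j = 0..6)
p_7 = [0, 1/6, 7/18, 8/27, 55/486, 43/1458, 11/2187, 1/2187]  (j = 0..7)
E[N_7] = Σ j·p_7(j) = 5395/2187;  E[N_7²] = Σ j²·p_7(j) = 15616/2187
Var[N_7] = 15616/2187 − (5395/2187)² = 5046167/4782969


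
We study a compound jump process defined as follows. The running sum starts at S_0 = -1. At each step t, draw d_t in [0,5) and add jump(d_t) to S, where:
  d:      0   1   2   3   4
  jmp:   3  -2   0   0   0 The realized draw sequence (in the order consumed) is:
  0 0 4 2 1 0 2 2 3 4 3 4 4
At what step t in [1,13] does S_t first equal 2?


1

t=0: S=-1, d=0, jump=3, S_1=2
t=1: S=2, d=0, jump=3, S_2=5
t=2: S=5, d=4, jump=0, S_3=5
t=3: S=5, d=2, jump=0, S_4=5
t=4: S=5, d=1, jump=-2, S_5=3
t=5: S=3, d=0, jump=3, S_6=6
t=6: S=6, d=2, jump=0, S_7=6
t=7: S=6, d=2, jump=0, S_8=6
t=8: S=6, d=3, jump=0, S_9=6
t=9: S=6, d=4, jump=0, S_10=6
t=10: S=6, d=3, jump=0, S_11=6
t=11: S=6, d=4, jump=0, S_12=6
t=12: S=6, d=4, jump=0, S_13=6


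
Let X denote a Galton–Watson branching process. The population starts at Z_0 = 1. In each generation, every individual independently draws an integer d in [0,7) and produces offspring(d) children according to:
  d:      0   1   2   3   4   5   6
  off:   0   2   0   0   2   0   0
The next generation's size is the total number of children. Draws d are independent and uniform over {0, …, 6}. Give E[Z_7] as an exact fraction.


Outcome values over d=0..6: [0, 2, 0, 0, 2, 0, 0]
Σy = 4, Σy² = 8, M = 7
μ = 4/7 = 4/7,  σ² = 8/7 − (4/7)² = 40/49
E[Z_0] = 1
E[Z_1] = 4/7·E[Z_0] = 4/7
E[Z_2] = 4/7·E[Z_1] = 16/49
E[Z_3] = 4/7·E[Z_2] = 64/343
E[Z_4] = 4/7·E[Z_3] = 256/2401
E[Z_5] = 4/7·E[Z_4] = 1024/16807
E[Z_6] = 4/7·E[Z_5] = 4096/117649
E[Z_7] = 4/7·E[Z_6] = 16384/823543

16384/823543
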